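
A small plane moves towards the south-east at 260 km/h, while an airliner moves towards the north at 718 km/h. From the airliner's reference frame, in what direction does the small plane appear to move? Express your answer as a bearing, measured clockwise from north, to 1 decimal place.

Taking east as x and north as y: small plane velocity = (183.848, -183.848) km/h; airliner velocity = (0.000, 718.000) km/h.
Velocity of small plane relative to airliner = (183.848, -183.848) − (0.000, 718.000) = (183.848, -901.848) km/h.
Bearing = atan2(183.85, -901.85) = 168.48° clockwise from north.

168.5°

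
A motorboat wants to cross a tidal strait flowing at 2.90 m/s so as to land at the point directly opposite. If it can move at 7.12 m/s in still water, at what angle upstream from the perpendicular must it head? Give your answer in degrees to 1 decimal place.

24.0°

To cancel the current, the upstream component of the motorboat's velocity must equal the flow: 7.12 sin θ = 2.90.
sin θ = 2.90 / 7.12 = 0.4073.
θ = arcsin(0.4073) = 24.036°.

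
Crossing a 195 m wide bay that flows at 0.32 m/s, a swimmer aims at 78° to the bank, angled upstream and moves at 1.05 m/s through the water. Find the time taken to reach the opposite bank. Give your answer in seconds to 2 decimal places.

189.86 s

The component of the swimmer's velocity perpendicular to the bank is 1.05 × sin 78° = 1.027 m/s.
The flow acts along the bank and has no component across it.
Time = 195 / 1.027 = 189.863 s.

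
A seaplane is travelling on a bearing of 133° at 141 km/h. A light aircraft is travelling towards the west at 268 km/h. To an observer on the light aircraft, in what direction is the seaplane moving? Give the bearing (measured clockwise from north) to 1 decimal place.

Taking east as x and north as y: seaplane velocity = (103.121, -96.162) km/h; light aircraft velocity = (-268.000, 0.000) km/h.
Velocity of seaplane relative to light aircraft = (103.121, -96.162) − (-268.000, 0.000) = (371.121, -96.162) km/h.
Bearing = atan2(371.12, -96.16) = 104.53° clockwise from north.

104.5°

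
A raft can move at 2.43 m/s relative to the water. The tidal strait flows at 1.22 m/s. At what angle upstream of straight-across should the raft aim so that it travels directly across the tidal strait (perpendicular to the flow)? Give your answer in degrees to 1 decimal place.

30.1°

To cancel the current, the upstream component of the raft's velocity must equal the flow: 2.43 sin θ = 1.22.
sin θ = 1.22 / 2.43 = 0.5021.
θ = arcsin(0.5021) = 30.136°.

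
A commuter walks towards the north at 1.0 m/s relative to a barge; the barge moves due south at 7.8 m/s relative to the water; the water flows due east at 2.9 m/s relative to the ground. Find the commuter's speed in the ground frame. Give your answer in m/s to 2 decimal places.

In east/north components (m/s): commuter relative to barge = (0.000, 1.000); barge relative to water = (0.000, -7.800); water relative to ground = (2.900, 0.000).
Sum = (2.900, -6.800) m/s.
Speed = |(2.900, -6.800)| = 7.393 m/s.

7.39 m/s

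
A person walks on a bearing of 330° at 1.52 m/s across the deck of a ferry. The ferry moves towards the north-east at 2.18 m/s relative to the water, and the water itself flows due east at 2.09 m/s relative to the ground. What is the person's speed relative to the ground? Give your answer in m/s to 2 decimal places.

In east/north components (m/s): person relative to ferry = (-0.760, 1.316); ferry relative to water = (1.541, 1.541); water relative to ground = (2.090, 0.000).
Sum = (2.871, 2.858) m/s.
Speed = |(2.871, 2.858)| = 4.051 m/s.

4.05 m/s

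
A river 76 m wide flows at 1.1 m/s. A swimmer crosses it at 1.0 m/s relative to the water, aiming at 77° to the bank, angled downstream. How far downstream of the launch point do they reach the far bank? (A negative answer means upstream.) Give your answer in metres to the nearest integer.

Perpendicular speed = 0.974 m/s; crossing time = 76 / 0.974 = 77.999 s.
Net downstream speed = 1.325 m/s.
Drift = 1.325 × 77.999 = 103.345 m (downstream).

103 m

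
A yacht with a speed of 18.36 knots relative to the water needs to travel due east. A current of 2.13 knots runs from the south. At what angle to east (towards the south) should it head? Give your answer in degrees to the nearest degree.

7°

The current pushes perpendicular to the desired track; the heading must have a component into the current equal to 2.13 knots: 18.36 sin θ = 2.13.
sin θ = 0.1160, so θ = 6.662°.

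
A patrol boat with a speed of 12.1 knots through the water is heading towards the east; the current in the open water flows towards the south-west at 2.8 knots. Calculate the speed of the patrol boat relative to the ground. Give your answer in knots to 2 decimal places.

10.31 knots

Taking east as x and north as y: velocity relative to the water = (12.100, 0.000) knots; the water relative to ground = (-1.980, -1.980) knots.
Velocity relative to ground = (12.100, 0.000) + (-1.980, -1.980) = (10.120, -1.980) knots.
Speed = |(10.120, -1.980)| = 10.312 knots.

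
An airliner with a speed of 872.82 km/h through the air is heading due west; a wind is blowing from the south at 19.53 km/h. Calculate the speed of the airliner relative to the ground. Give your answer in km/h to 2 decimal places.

Taking east as x and north as y: velocity relative to the air = (-872.820, 0.000) km/h; the air relative to ground = (0.000, 19.530) km/h.
Velocity relative to ground = (-872.820, 0.000) + (0.000, 19.530) = (-872.820, 19.530) km/h.
Speed = |(-872.820, 19.530)| = 873.038 km/h.

873.04 km/h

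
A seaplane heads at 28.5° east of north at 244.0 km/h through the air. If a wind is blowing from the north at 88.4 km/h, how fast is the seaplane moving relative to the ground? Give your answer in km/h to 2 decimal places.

171.58 km/h

Taking east as x and north as y: velocity relative to the air = (116.427, 214.431) km/h; the air relative to ground = (0.000, -88.400) km/h.
Velocity relative to ground = (116.427, 214.431) + (0.000, -88.400) = (116.427, 126.031) km/h.
Speed = |(116.427, 126.031)| = 171.578 km/h.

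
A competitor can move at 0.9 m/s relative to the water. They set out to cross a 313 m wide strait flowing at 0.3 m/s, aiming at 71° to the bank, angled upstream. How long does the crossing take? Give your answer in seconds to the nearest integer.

The component of the competitor's velocity perpendicular to the bank is 0.9 × sin 71° = 0.851 m/s.
Only the cross-stream component determines the crossing time; the current contributes nothing perpendicular to the bank.
Time = 313 / 0.851 = 367.817 s.

368 s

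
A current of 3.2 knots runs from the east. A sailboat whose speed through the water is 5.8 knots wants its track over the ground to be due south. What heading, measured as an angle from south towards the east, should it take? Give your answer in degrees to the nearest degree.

33°

The current pushes perpendicular to the desired track; the heading must have a component into the current equal to 3.2 knots: 5.8 sin θ = 3.2.
sin θ = 0.5517, so θ = 33.485°.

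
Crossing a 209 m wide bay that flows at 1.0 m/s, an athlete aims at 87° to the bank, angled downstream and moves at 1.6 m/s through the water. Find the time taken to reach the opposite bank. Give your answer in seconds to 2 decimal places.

130.80 s

The component of the athlete's velocity perpendicular to the bank is 1.6 × sin 87° = 1.598 m/s.
Only the cross-stream component determines the crossing time; the current contributes nothing perpendicular to the bank.
Time = 209 / 1.598 = 130.804 s.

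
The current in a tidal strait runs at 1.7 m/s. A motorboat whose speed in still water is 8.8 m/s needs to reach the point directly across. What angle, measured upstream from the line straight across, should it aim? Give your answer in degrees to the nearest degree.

11°

To cancel the current, the upstream component of the motorboat's velocity must equal the flow: 8.8 sin θ = 1.7.
sin θ = 1.7 / 8.8 = 0.1932.
θ = arcsin(0.1932) = 11.139°.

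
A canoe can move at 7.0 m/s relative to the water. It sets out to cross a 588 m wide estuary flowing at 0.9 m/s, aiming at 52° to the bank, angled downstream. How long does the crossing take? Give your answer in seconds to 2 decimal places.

The component of the canoe's velocity perpendicular to the bank is 7.0 × sin 52° = 5.516 m/s.
Only the cross-stream component determines the crossing time; the current contributes nothing perpendicular to the bank.
Time = 588 / 5.516 = 106.598 s.

106.60 s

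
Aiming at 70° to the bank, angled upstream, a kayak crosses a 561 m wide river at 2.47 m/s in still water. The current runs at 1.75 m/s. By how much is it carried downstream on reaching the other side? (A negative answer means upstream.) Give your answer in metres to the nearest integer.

219 m

Perpendicular speed = 2.321 m/s; crossing time = 561 / 2.321 = 241.702 s.
Net downstream speed = 0.905 m/s.
Drift = 0.905 × 241.702 = 218.791 m (downstream).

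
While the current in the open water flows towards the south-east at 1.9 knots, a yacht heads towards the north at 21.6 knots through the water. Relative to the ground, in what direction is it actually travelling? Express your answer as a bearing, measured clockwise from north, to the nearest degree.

Taking east as x and north as y: velocity relative to the water = (0.000, 21.600) knots; the water relative to ground = (1.344, -1.344) knots.
Velocity relative to ground = (0.000, 21.600) + (1.344, -1.344) = (1.344, 20.256) knots.
Bearing = atan2(1.34, 20.26) = 3.79° clockwise from north.

004°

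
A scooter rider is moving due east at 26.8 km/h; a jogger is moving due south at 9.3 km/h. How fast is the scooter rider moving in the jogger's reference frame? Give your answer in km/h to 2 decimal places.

28.37 km/h

Taking east as x and north as y: scooter rider velocity = (26.800, 0.000) km/h; jogger velocity = (0.000, -9.300) km/h.
Velocity of scooter rider relative to jogger = (26.800, 0.000) − (0.000, -9.300) = (26.800, 9.300) km/h.
Magnitude = |(26.800, 9.300)| = 28.368 km/h.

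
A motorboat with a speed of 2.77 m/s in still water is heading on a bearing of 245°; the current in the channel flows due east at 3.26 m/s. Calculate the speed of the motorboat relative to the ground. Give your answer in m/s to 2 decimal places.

Taking east as x and north as y: velocity relative to the water = (-2.510, -1.171) m/s; the water relative to ground = (3.260, 0.000) m/s.
Velocity relative to ground = (-2.510, -1.171) + (3.260, 0.000) = (0.750, -1.171) m/s.
Speed = |(0.750, -1.171)| = 1.390 m/s.

1.39 m/s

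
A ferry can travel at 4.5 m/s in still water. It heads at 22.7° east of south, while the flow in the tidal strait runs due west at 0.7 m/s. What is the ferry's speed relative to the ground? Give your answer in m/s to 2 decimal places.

Taking east as x and north as y: velocity relative to the water = (1.737, -4.151) m/s; the water relative to ground = (-0.700, 0.000) m/s.
Velocity relative to ground = (1.737, -4.151) + (-0.700, 0.000) = (1.037, -4.151) m/s.
Speed = |(1.037, -4.151)| = 4.279 m/s.

4.28 m/s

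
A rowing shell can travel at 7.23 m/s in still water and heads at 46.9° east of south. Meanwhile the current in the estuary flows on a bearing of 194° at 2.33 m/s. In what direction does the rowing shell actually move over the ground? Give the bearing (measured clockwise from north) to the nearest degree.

Taking east as x and north as y: velocity relative to the water = (5.279, -4.940) m/s; the water relative to ground = (-0.564, -2.261) m/s.
Velocity relative to ground = (5.279, -4.940) + (-0.564, -2.261) = (4.715, -7.201) m/s.
Bearing = atan2(4.72, -7.20) = 146.78° clockwise from north.

147°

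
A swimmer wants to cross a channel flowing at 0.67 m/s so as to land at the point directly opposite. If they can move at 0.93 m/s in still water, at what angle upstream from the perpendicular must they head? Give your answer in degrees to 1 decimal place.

To cancel the current, the upstream component of the swimmer's velocity must equal the flow: 0.93 sin θ = 0.67.
sin θ = 0.67 / 0.93 = 0.7204.
θ = arcsin(0.7204) = 46.090°.

46.1°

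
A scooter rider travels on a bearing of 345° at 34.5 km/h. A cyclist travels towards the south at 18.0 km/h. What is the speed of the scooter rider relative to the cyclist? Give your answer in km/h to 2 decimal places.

Taking east as x and north as y: scooter rider velocity = (-8.929, 33.324) km/h; cyclist velocity = (0.000, -18.000) km/h.
Velocity of scooter rider relative to cyclist = (-8.929, 33.324) − (0.000, -18.000) = (-8.929, 51.324) km/h.
Magnitude = |(-8.929, 51.324)| = 52.095 km/h.

52.10 km/h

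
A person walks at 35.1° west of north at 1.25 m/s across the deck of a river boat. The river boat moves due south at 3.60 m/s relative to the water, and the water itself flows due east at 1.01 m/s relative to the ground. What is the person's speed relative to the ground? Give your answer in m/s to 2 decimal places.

2.59 m/s

In east/north components (m/s): person relative to river boat = (-0.719, 1.023); river boat relative to water = (0.000, -3.600); water relative to ground = (1.010, 0.000).
Sum = (0.291, -2.577) m/s.
Speed = |(0.291, -2.577)| = 2.594 m/s.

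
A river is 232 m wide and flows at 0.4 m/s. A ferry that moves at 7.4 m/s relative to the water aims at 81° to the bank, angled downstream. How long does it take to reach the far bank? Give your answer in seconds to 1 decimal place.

31.7 s

The component of the ferry's velocity perpendicular to the bank is 7.4 × sin 81° = 7.309 m/s.
The flow acts along the bank and has no component across it.
Time = 232 / 7.309 = 31.742 s.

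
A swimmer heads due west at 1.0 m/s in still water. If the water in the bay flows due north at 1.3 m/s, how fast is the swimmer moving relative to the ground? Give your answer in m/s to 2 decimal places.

Taking east as x and north as y: velocity relative to the water = (-1.000, 0.000) m/s; the water relative to ground = (0.000, 1.300) m/s.
Velocity relative to ground = (-1.000, 0.000) + (0.000, 1.300) = (-1.000, 1.300) m/s.
Speed = |(-1.000, 1.300)| = 1.640 m/s.

1.64 m/s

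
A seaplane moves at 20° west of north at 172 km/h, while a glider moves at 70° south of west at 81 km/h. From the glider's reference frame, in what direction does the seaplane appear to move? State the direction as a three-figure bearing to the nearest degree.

353°

Taking east as x and north as y: seaplane velocity = (-58.827, 161.627) km/h; glider velocity = (-27.704, -76.115) km/h.
Velocity of seaplane relative to glider = (-58.827, 161.627) − (-27.704, -76.115) = (-31.124, 237.742) km/h.
Bearing = atan2(-31.12, 237.74) = 352.54° clockwise from north.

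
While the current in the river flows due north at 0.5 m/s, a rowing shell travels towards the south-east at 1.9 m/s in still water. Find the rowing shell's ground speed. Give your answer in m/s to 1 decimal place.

1.6 m/s

Taking east as x and north as y: velocity relative to the water = (1.344, -1.344) m/s; the water relative to ground = (0.000, 0.500) m/s.
Velocity relative to ground = (1.344, -1.344) + (0.000, 0.500) = (1.344, -0.844) m/s.
Speed = |(1.344, -0.844)| = 1.586 m/s.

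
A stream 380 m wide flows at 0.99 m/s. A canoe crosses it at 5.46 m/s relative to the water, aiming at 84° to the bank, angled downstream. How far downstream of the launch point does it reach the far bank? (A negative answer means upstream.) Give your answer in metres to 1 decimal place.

Perpendicular speed = 5.430 m/s; crossing time = 380 / 5.430 = 69.980 s.
Net downstream speed = 1.561 m/s.
Drift = 1.561 × 69.980 = 109.220 m (downstream).

109.2 m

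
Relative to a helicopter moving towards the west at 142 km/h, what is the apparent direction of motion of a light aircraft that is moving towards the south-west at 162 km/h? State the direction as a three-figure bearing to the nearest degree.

Taking east as x and north as y: light aircraft velocity = (-114.551, -114.551) km/h; helicopter velocity = (-142.000, 0.000) km/h.
Velocity of light aircraft relative to helicopter = (-114.551, -114.551) − (-142.000, 0.000) = (27.449, -114.551) km/h.
Bearing = atan2(27.45, -114.55) = 166.52° clockwise from north.

167°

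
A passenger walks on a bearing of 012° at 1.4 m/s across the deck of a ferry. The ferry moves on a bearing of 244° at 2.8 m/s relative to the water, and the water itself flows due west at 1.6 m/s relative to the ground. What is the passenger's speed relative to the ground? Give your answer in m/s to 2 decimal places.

In east/north components (m/s): passenger relative to ferry = (0.291, 1.369); ferry relative to water = (-2.517, -1.227); water relative to ground = (-1.600, 0.000).
Sum = (-3.826, 0.142) m/s.
Speed = |(-3.826, 0.142)| = 3.828 m/s.

3.83 m/s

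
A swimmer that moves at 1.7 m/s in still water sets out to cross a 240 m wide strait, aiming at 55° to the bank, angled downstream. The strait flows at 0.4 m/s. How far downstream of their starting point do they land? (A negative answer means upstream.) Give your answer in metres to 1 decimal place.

Perpendicular speed = 1.393 m/s; crossing time = 240 / 1.393 = 172.345 s.
Net downstream speed = 1.375 m/s.
Drift = 1.375 × 172.345 = 236.988 m (downstream).

237.0 m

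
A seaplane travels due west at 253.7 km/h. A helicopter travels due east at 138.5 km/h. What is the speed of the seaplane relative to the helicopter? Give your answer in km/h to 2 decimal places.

Taking east as x and north as y: seaplane velocity = (-253.700, 0.000) km/h; helicopter velocity = (138.500, 0.000) km/h.
Velocity of seaplane relative to helicopter = (-253.700, 0.000) − (138.500, 0.000) = (-392.200, 0.000) km/h.
Magnitude = |(-392.200, 0.000)| = 392.200 km/h.

392.20 km/h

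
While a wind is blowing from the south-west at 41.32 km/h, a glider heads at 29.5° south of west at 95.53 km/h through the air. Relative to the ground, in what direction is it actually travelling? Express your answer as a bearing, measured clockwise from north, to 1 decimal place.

Taking east as x and north as y: velocity relative to the air = (-83.145, -47.041) km/h; the air relative to ground = (29.218, 29.218) km/h.
Velocity relative to ground = (-83.145, -47.041) + (29.218, 29.218) = (-53.927, -17.824) km/h.
Bearing = atan2(-53.93, -17.82) = 251.71° clockwise from north.

251.7°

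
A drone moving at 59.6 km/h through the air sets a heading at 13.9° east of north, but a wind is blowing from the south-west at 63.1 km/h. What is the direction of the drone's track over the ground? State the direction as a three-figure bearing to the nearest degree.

Taking east as x and north as y: velocity relative to the air = (14.318, 57.855) km/h; the air relative to ground = (44.618, 44.618) km/h.
Velocity relative to ground = (14.318, 57.855) + (44.618, 44.618) = (58.936, 102.473) km/h.
Bearing = atan2(58.94, 102.47) = 29.90° clockwise from north.

030°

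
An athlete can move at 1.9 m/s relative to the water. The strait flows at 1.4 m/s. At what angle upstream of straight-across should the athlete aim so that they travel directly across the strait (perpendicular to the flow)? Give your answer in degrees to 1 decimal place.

To cancel the current, the upstream component of the athlete's velocity must equal the flow: 1.9 sin θ = 1.4.
sin θ = 1.4 / 1.9 = 0.7368.
θ = arcsin(0.7368) = 47.463°.

47.5°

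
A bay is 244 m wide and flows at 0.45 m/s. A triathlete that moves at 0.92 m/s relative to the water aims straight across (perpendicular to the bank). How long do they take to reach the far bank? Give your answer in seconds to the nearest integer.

The component of the triathlete's velocity perpendicular to the bank is 0.92 m/s.
Only the cross-stream component determines the crossing time; the current contributes nothing perpendicular to the bank.
Time = 244 / 0.920 = 265.217 s.

265 s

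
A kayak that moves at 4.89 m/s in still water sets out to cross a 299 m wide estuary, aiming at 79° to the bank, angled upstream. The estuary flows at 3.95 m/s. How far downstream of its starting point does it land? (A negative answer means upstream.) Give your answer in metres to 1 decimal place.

187.9 m

Perpendicular speed = 4.800 m/s; crossing time = 299 / 4.800 = 62.290 s.
Net downstream speed = 3.017 m/s.
Drift = 3.017 × 62.290 = 187.924 m (downstream).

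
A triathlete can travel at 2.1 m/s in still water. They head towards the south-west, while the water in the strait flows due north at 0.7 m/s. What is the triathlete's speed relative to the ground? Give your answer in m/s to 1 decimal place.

1.7 m/s

Taking east as x and north as y: velocity relative to the water = (-1.485, -1.485) m/s; the water relative to ground = (0.000, 0.700) m/s.
Velocity relative to ground = (-1.485, -1.485) + (0.000, 0.700) = (-1.485, -0.785) m/s.
Speed = |(-1.485, -0.785)| = 1.680 m/s.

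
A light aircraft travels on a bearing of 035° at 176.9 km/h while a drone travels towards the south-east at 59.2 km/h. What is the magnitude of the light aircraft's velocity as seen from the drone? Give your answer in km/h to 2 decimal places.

196.05 km/h

Taking east as x and north as y: light aircraft velocity = (101.466, 144.908) km/h; drone velocity = (41.861, -41.861) km/h.
Velocity of light aircraft relative to drone = (101.466, 144.908) − (41.861, -41.861) = (59.605, 186.769) km/h.
Magnitude = |(59.605, 186.769)| = 196.049 km/h.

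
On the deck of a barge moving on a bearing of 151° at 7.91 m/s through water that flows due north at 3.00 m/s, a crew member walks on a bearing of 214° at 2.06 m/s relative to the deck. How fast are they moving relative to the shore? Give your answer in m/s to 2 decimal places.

In east/north components (m/s): crew member relative to barge = (-1.152, -1.708); barge relative to water = (3.835, -6.918); water relative to ground = (0.000, 3.000).
Sum = (2.683, -5.626) m/s.
Speed = |(2.683, -5.626)| = 6.233 m/s.

6.23 m/s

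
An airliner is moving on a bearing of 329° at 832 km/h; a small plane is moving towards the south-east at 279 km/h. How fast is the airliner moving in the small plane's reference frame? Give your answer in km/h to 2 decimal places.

Taking east as x and north as y: airliner velocity = (-428.512, 713.163) km/h; small plane velocity = (197.283, -197.283) km/h.
Velocity of airliner relative to small plane = (-428.512, 713.163) − (197.283, -197.283) = (-625.794, 910.446) km/h.
Magnitude = |(-625.794, 910.446)| = 1104.776 km/h.

1104.78 km/h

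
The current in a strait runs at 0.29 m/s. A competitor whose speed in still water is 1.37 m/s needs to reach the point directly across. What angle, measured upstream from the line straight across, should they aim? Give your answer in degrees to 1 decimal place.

To cancel the current, the upstream component of the competitor's velocity must equal the flow: 1.37 sin θ = 0.29.
sin θ = 0.29 / 1.37 = 0.2117.
θ = arcsin(0.2117) = 12.221°.

12.2°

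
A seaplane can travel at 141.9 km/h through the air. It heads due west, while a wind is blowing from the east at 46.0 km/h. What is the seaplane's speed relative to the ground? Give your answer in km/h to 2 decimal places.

Taking east as x and north as y: velocity relative to the air = (-141.900, 0.000) km/h; the air relative to ground = (-46.000, 0.000) km/h.
Velocity relative to ground = (-141.900, 0.000) + (-46.000, 0.000) = (-187.900, 0.000) km/h.
Speed = |(-187.900, 0.000)| = 187.900 km/h.

187.90 km/h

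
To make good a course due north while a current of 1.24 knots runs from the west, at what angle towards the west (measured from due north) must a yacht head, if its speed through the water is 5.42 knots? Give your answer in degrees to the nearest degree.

The current pushes perpendicular to the desired track; the heading must have a component into the current equal to 1.24 knots: 5.42 sin θ = 1.24.
sin θ = 0.2288, so θ = 13.225°.

13°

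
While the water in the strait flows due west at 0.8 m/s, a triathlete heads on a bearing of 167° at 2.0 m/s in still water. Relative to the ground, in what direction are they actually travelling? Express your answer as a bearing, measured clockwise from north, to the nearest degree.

190°

Taking east as x and north as y: velocity relative to the water = (0.450, -1.949) m/s; the water relative to ground = (-0.800, 0.000) m/s.
Velocity relative to ground = (0.450, -1.949) + (-0.800, 0.000) = (-0.350, -1.949) m/s.
Bearing = atan2(-0.35, -1.95) = 190.18° clockwise from north.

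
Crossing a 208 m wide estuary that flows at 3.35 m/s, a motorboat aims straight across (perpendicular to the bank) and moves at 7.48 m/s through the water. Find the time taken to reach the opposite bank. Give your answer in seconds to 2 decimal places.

27.81 s

The component of the motorboat's velocity perpendicular to the bank is 7.48 m/s.
Only the cross-stream component determines the crossing time; the current contributes nothing perpendicular to the bank.
Time = 208 / 7.480 = 27.807 s.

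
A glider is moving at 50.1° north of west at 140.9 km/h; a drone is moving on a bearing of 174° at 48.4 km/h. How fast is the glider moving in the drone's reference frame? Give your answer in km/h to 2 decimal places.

183.07 km/h

Taking east as x and north as y: glider velocity = (-90.380, 108.094) km/h; drone velocity = (5.059, -48.135) km/h.
Velocity of glider relative to drone = (-90.380, 108.094) − (5.059, -48.135) = (-95.439, 156.228) km/h.
Magnitude = |(-95.439, 156.228)| = 183.074 km/h.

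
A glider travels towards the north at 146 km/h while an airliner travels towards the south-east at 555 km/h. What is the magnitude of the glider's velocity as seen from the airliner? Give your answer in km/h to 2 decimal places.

666.28 km/h

Taking east as x and north as y: glider velocity = (0.000, 146.000) km/h; airliner velocity = (392.444, -392.444) km/h.
Velocity of glider relative to airliner = (0.000, 146.000) − (392.444, -392.444) = (-392.444, 538.444) km/h.
Magnitude = |(-392.444, 538.444)| = 666.284 km/h.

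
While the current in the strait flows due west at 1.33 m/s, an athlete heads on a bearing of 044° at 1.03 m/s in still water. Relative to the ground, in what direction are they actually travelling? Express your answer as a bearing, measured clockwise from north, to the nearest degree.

320°

Taking east as x and north as y: velocity relative to the water = (0.715, 0.741) m/s; the water relative to ground = (-1.330, 0.000) m/s.
Velocity relative to ground = (0.715, 0.741) + (-1.330, 0.000) = (-0.615, 0.741) m/s.
Bearing = atan2(-0.61, 0.74) = 320.33° clockwise from north.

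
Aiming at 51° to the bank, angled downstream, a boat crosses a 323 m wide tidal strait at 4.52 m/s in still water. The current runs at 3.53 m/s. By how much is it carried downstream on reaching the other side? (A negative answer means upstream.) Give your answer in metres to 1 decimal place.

586.2 m

Perpendicular speed = 3.513 m/s; crossing time = 323 / 3.513 = 91.952 s.
Net downstream speed = 6.375 m/s.
Drift = 6.375 × 91.952 = 586.151 m (downstream).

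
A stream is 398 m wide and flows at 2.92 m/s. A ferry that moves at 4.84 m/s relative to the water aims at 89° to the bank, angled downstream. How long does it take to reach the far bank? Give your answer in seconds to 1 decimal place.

The component of the ferry's velocity perpendicular to the bank is 4.84 × sin 89° = 4.839 m/s.
Only the cross-stream component determines the crossing time; the current contributes nothing perpendicular to the bank.
Time = 398 / 4.839 = 82.244 s.

82.2 s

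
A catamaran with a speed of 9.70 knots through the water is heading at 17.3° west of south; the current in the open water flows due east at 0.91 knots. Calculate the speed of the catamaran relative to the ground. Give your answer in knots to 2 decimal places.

9.47 knots

Taking east as x and north as y: velocity relative to the water = (-2.885, -9.261) knots; the water relative to ground = (0.910, 0.000) knots.
Velocity relative to ground = (-2.885, -9.261) + (0.910, 0.000) = (-1.975, -9.261) knots.
Speed = |(-1.975, -9.261)| = 9.469 knots.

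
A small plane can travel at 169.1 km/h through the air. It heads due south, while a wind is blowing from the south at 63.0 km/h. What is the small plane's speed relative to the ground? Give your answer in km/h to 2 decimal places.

106.10 km/h

Taking east as x and north as y: velocity relative to the air = (0.000, -169.100) km/h; the air relative to ground = (0.000, 63.000) km/h.
Velocity relative to ground = (0.000, -169.100) + (0.000, 63.000) = (0.000, -106.100) km/h.
Speed = |(0.000, -106.100)| = 106.100 km/h.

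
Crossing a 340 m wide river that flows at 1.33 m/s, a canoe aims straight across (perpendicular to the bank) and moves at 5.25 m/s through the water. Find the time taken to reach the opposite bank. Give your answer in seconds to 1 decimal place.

64.8 s

The component of the canoe's velocity perpendicular to the bank is 5.25 m/s.
Only the cross-stream component determines the crossing time; the current contributes nothing perpendicular to the bank.
Time = 340 / 5.250 = 64.762 s.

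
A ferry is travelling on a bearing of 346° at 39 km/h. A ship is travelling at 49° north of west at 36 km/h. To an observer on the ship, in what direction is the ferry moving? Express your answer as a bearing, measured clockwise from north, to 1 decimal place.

Taking east as x and north as y: ferry velocity = (-9.435, 37.842) km/h; ship velocity = (-23.618, 27.170) km/h.
Velocity of ferry relative to ship = (-9.435, 37.842) − (-23.618, 27.170) = (14.183, 10.672) km/h.
Bearing = atan2(14.18, 10.67) = 53.04° clockwise from north.

053.0°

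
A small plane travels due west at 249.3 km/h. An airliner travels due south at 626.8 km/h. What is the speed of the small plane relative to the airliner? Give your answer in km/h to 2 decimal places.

Taking east as x and north as y: small plane velocity = (-249.300, 0.000) km/h; airliner velocity = (0.000, -626.800) km/h.
Velocity of small plane relative to airliner = (-249.300, 0.000) − (0.000, -626.800) = (-249.300, 626.800) km/h.
Magnitude = |(-249.300, 626.800)| = 674.558 km/h.

674.56 km/h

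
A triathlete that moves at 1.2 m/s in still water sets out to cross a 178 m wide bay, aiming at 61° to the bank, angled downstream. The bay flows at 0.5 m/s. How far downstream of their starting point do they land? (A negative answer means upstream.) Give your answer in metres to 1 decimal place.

183.5 m

Perpendicular speed = 1.050 m/s; crossing time = 178 / 1.050 = 169.598 s.
Net downstream speed = 1.082 m/s.
Drift = 1.082 × 169.598 = 183.466 m (downstream).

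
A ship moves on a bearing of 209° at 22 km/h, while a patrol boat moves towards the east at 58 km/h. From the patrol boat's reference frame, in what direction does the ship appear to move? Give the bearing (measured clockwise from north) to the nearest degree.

254°

Taking east as x and north as y: ship velocity = (-10.666, -19.242) km/h; patrol boat velocity = (58.000, 0.000) km/h.
Velocity of ship relative to patrol boat = (-10.666, -19.242) − (58.000, 0.000) = (-68.666, -19.242) km/h.
Bearing = atan2(-68.67, -19.24) = 254.35° clockwise from north.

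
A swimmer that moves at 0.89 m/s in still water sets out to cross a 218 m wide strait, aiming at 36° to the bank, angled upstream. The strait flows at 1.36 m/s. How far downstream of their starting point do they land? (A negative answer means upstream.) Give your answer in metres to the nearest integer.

Perpendicular speed = 0.523 m/s; crossing time = 218 / 0.523 = 416.723 s.
Net downstream speed = 0.640 m/s.
Drift = 0.640 × 416.723 = 266.692 m (downstream).

267 m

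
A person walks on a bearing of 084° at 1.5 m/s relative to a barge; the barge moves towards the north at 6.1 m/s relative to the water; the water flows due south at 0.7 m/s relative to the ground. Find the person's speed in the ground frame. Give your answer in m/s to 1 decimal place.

In east/north components (m/s): person relative to barge = (1.492, 0.157); barge relative to water = (0.000, 6.100); water relative to ground = (0.000, -0.700).
Sum = (1.492, 5.557) m/s.
Speed = |(1.492, 5.557)| = 5.754 m/s.

5.8 m/s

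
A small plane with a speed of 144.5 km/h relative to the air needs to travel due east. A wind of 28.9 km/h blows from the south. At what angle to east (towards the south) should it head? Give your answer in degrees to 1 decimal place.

11.5°

The wind pushes perpendicular to the desired track; the heading must have a component into the wind equal to 28.9 km/h: 144.5 sin θ = 28.9.
sin θ = 0.2000, so θ = 11.537°.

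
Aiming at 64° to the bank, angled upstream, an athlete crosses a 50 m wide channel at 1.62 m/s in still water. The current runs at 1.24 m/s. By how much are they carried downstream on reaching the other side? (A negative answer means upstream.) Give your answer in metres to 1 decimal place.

Perpendicular speed = 1.456 m/s; crossing time = 50 / 1.456 = 34.340 s.
Net downstream speed = 0.530 m/s.
Drift = 0.530 × 34.340 = 18.194 m (downstream).

18.2 m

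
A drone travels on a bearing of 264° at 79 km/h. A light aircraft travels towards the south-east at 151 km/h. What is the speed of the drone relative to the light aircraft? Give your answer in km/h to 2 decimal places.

209.90 km/h

Taking east as x and north as y: drone velocity = (-78.567, -8.258) km/h; light aircraft velocity = (106.773, -106.773) km/h.
Velocity of drone relative to light aircraft = (-78.567, -8.258) − (106.773, -106.773) = (-185.340, 98.515) km/h.
Magnitude = |(-185.340, 98.515)| = 209.896 km/h.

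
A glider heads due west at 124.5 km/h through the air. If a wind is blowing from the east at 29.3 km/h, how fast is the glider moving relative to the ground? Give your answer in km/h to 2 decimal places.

Taking east as x and north as y: velocity relative to the air = (-124.500, 0.000) km/h; the air relative to ground = (-29.300, 0.000) km/h.
Velocity relative to ground = (-124.500, 0.000) + (-29.300, 0.000) = (-153.800, 0.000) km/h.
Speed = |(-153.800, 0.000)| = 153.800 km/h.

153.80 km/h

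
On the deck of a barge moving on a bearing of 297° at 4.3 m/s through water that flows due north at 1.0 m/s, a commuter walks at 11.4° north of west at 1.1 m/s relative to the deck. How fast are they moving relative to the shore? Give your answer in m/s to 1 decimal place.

5.8 m/s

In east/north components (m/s): commuter relative to barge = (-1.078, 0.217); barge relative to water = (-3.831, 1.952); water relative to ground = (0.000, 1.000).
Sum = (-4.910, 3.170) m/s.
Speed = |(-4.910, 3.170)| = 5.844 m/s.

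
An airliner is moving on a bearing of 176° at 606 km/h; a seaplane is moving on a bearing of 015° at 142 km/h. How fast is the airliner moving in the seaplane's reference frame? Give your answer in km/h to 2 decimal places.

Taking east as x and north as y: airliner velocity = (42.272, -604.524) km/h; seaplane velocity = (36.752, 137.161) km/h.
Velocity of airliner relative to seaplane = (42.272, -604.524) − (36.752, 137.161) = (5.520, -741.685) km/h.
Magnitude = |(5.520, -741.685)| = 741.706 km/h.

741.71 km/h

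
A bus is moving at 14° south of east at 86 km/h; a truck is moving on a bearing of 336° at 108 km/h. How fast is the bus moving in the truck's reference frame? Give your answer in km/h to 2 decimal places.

174.63 km/h

Taking east as x and north as y: bus velocity = (83.445, -20.805) km/h; truck velocity = (-43.928, 98.663) km/h.
Velocity of bus relative to truck = (83.445, -20.805) − (-43.928, 98.663) = (127.373, -119.468) km/h.
Magnitude = |(127.373, -119.468)| = 174.633 km/h.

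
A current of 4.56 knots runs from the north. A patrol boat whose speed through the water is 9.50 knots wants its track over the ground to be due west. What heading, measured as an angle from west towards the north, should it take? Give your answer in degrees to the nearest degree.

29°

The current pushes perpendicular to the desired track; the heading must have a component into the current equal to 4.56 knots: 9.50 sin θ = 4.56.
sin θ = 0.4800, so θ = 28.685°.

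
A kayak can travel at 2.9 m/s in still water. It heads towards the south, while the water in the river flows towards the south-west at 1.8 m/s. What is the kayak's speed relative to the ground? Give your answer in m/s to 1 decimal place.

Taking east as x and north as y: velocity relative to the water = (0.000, -2.900) m/s; the water relative to ground = (-1.273, -1.273) m/s.
Velocity relative to ground = (0.000, -2.900) + (-1.273, -1.273) = (-1.273, -4.173) m/s.
Speed = |(-1.273, -4.173)| = 4.363 m/s.

4.4 m/s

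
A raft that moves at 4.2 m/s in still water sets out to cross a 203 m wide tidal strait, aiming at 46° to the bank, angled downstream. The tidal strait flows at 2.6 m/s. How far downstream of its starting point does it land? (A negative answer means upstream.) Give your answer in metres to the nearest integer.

Perpendicular speed = 3.021 m/s; crossing time = 203 / 3.021 = 67.191 s.
Net downstream speed = 5.518 m/s.
Drift = 5.518 × 67.191 = 370.732 m (downstream).

371 m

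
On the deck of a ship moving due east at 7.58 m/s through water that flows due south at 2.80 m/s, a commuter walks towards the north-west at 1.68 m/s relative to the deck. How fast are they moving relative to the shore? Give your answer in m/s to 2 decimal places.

In east/north components (m/s): commuter relative to ship = (-1.188, 1.188); ship relative to water = (7.580, 0.000); water relative to ground = (0.000, -2.800).
Sum = (6.392, -1.612) m/s.
Speed = |(6.392, -1.612)| = 6.592 m/s.

6.59 m/s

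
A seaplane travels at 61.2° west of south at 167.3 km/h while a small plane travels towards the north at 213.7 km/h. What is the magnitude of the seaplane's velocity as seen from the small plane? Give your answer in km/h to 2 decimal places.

Taking east as x and north as y: seaplane velocity = (-146.606, -80.597) km/h; small plane velocity = (0.000, 213.700) km/h.
Velocity of seaplane relative to small plane = (-146.606, -80.597) − (0.000, 213.700) = (-146.606, -294.297) km/h.
Magnitude = |(-146.606, -294.297)| = 328.792 km/h.

328.79 km/h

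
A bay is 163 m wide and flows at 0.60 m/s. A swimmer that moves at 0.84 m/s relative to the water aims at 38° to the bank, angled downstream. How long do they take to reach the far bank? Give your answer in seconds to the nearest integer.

315 s

The component of the swimmer's velocity perpendicular to the bank is 0.84 × sin 38° = 0.517 m/s.
The current is parallel to the bank, so it does not affect the crossing time.
Time = 163 / 0.517 = 315.186 s.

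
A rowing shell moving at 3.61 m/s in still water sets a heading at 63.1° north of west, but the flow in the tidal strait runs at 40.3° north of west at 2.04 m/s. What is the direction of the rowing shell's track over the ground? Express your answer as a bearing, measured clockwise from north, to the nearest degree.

325°

Taking east as x and north as y: velocity relative to the water = (-1.633, 3.219) m/s; the water relative to ground = (-1.556, 1.319) m/s.
Velocity relative to ground = (-1.633, 3.219) + (-1.556, 1.319) = (-3.189, 4.539) m/s.
Bearing = atan2(-3.19, 4.54) = 324.91° clockwise from north.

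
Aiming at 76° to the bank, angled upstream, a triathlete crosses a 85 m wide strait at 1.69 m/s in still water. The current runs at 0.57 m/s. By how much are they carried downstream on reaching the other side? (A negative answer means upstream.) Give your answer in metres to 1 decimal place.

8.4 m

Perpendicular speed = 1.640 m/s; crossing time = 85 / 1.640 = 51.836 s.
Net downstream speed = 0.161 m/s.
Drift = 0.161 × 51.836 = 8.353 m (downstream).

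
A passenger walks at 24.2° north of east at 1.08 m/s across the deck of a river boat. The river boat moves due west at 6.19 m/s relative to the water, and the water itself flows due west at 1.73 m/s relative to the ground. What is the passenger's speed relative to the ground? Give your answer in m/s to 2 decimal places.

6.95 m/s

In east/north components (m/s): passenger relative to river boat = (0.985, 0.443); river boat relative to water = (-6.190, 0.000); water relative to ground = (-1.730, 0.000).
Sum = (-6.935, 0.443) m/s.
Speed = |(-6.935, 0.443)| = 6.949 m/s.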